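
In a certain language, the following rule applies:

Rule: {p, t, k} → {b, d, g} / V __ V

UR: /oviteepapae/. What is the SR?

/t/ is a voiceless stop between vowels /i/ and /e/, so it voices to [d].
/p/ is a voiceless stop between vowels /e/ and /a/, so it voices to [b].
/p/ is a voiceless stop between vowels /a/ and /a/, so it voices to [b].
Surface form: [ovideebabae].

ovideebabae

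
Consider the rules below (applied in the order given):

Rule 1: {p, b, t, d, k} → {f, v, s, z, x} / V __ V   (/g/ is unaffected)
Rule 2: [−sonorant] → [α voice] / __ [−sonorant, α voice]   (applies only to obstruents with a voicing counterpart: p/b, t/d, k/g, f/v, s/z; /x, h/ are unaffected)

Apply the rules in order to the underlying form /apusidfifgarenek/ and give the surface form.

Rule 1 (intervocalic spirantization): /p/ is a stop between vowels /a/ and /u/, so it spirantizes to the fricative [f]. /apusidfifgarenek/ → afusidfifgarenek.
Rule 2 (regressive voicing assimilation): /d/ precedes the voiceless obstruent /f/, so it devoices to [t] by assimilation. /f/ precedes the voiced obstruent /g/, so it voices to [v] by assimilation. /afusidfifgarenek/ → afusitfivgarenek.

afusitfivgarenek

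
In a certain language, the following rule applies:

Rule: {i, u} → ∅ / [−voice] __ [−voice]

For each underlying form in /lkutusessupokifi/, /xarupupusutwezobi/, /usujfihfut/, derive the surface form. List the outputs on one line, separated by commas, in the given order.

lktsesspokfi, xaruppstwezobi, usujfhft

/lkutusessupokifi/: /u/ is a high vowel flanked by voiceless consonants /k/ and /t/, so it deletes. /u/ is a high vowel flanked by voiceless consonants /t/ and /s/, so it deletes. /u/ is a high vowel flanked by voiceless consonants /s/ and /p/, so it deletes. /i/ is a high vowel flanked by voiceless consonants /k/ and /f/, so it deletes. → [lktsesspokfi].
/xarupupusutwezobi/: /u/ is a high vowel flanked by voiceless consonants /p/ and /p/, so it deletes. /u/ is a high vowel flanked by voiceless consonants /p/ and /s/, so it deletes. /u/ is a high vowel flanked by voiceless consonants /s/ and /t/, so it deletes. → [xaruppstwezobi].
/usujfihfut/: /i/ is a high vowel flanked by voiceless consonants /f/ and /h/, so it deletes. /u/ is a high vowel flanked by voiceless consonants /f/ and /t/, so it deletes. → [usujfhft].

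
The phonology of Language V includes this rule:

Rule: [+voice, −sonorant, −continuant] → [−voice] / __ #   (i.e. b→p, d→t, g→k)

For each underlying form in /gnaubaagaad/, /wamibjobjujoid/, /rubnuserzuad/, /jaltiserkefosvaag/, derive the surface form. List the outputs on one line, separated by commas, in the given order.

/gnaubaagaad/: /d/ is a voiced stop in word-final position, so it devoices to [t]. → [gnaubaagaat].
/wamibjobjujoid/: /d/ is a voiced stop in word-final position, so it devoices to [t]. → [wamibjobjujoit].
/rubnuserzuad/: /d/ is a voiced stop in word-final position, so it devoices to [t]. → [rubnuserzuat].
/jaltiserkefosvaag/: /g/ is a voiced stop in word-final position, so it devoices to [k]. → [jaltiserkefosvaak].

gnaubaagaat, wamibjobjujoit, rubnuserzuat, jaltiserkefosvaak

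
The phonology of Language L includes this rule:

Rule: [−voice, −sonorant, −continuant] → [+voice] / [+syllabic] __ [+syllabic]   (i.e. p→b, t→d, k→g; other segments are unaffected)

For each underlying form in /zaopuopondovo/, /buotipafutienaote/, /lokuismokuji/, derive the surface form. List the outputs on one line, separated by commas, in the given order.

/zaopuopondovo/: /p/ is a voiceless stop between vowels /o/ and /u/, so it voices to [b]. /p/ is a voiceless stop between vowels /o/ and /o/, so it voices to [b]. → [zaobuobondovo].
/buotipafutienaote/: /t/ is a voiceless stop between vowels /o/ and /i/, so it voices to [d]. /p/ is a voiceless stop between vowels /i/ and /a/, so it voices to [b]. /t/ is a voiceless stop between vowels /u/ and /i/, so it voices to [d]. /t/ is a voiceless stop between vowels /o/ and /e/, so it voices to [d]. → [buodibafudienaode].
/lokuismokuji/: /k/ is a voiceless stop between vowels /o/ and /u/, so it voices to [g]. /k/ is a voiceless stop between vowels /o/ and /u/, so it voices to [g]. → [loguismoguji].

zaobuobondovo, buodibafudienaode, loguismoguji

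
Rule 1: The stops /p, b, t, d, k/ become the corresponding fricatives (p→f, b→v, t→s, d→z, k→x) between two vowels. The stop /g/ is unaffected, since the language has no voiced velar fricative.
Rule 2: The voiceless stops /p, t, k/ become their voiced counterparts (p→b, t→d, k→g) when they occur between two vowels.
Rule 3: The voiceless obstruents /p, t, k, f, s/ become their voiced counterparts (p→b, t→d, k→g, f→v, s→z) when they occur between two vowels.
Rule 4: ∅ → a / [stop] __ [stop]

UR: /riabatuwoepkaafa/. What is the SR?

Rule 1 (intervocalic spirantization): /b/ is a stop between vowels /a/ and /a/, so it spirantizes to the fricative [v]. /t/ is a stop between vowels /a/ and /u/, so it spirantizes to the fricative [s]. /riabatuwoepkaafa/ → riavasuwoepkaafa.
Rule 2 (intervocalic voicing): no segment meets the environment; /riavasuwoepkaafa/ is unchanged.
Rule 3 (intervocalic voicing): /s/ is a voiceless obstruent between vowels /a/ and /u/, so it voices to [z]. /f/ is a voiceless obstruent between vowels /a/ and /a/, so it voices to [v]. /riavasuwoepkaafa/ → riavazuwoepkaava.
Rule 4 (stop-cluster a-epenthesis): /p/ and /k/ form a stop–stop cluster, so [a] is inserted between them. /riavazuwoepkaava/ → riavazuwoepakaava.

riavazuwoepakaava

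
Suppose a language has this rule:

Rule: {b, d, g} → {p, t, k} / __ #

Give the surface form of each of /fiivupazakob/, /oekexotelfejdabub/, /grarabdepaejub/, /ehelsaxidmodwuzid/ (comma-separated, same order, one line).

fiivupazakop, oekexotelfejdabup, grarabdepaejup, ehelsaxidmodwuzit

/fiivupazakob/: /b/ is a voiced stop in word-final position, so it devoices to [p]. → [fiivupazakop].
/oekexotelfejdabub/: /b/ is a voiced stop in word-final position, so it devoices to [p]. → [oekexotelfejdabup].
/grarabdepaejub/: /b/ is a voiced stop in word-final position, so it devoices to [p]. → [grarabdepaejup].
/ehelsaxidmodwuzid/: /d/ is a voiced stop in word-final position, so it devoices to [t]. → [ehelsaxidmodwuzit].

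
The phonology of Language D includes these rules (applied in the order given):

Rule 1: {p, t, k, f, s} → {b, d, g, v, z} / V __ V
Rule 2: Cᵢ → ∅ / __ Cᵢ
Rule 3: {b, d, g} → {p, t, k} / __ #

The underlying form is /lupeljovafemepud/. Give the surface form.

lubeljovavemebut

Rule 1 (intervocalic voicing): /p/ is a voiceless obstruent between vowels /u/ and /e/, so it voices to [b]. /f/ is a voiceless obstruent between vowels /a/ and /e/, so it voices to [v]. /p/ is a voiceless obstruent between vowels /e/ and /u/, so it voices to [b]. /lupeljovafemepud/ → lubeljovavemebud.
Rule 2 (degemination): no segment meets the environment; /lubeljovavemebud/ is unchanged.
Rule 3 (final devoicing): /d/ is a voiced stop in word-final position, so it devoices to [t]. /lubeljovavemebud/ → lubeljovavemebut.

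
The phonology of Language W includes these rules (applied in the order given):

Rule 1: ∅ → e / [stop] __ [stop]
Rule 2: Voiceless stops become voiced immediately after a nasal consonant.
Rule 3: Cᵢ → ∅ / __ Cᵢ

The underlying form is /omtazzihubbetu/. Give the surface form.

omdazihubebetu

Rule 1 (stop-cluster e-epenthesis): /b/ and /b/ form a stop–stop cluster, so [e] is inserted between them. /omtazzihubbetu/ → omtazzihubebetu.
Rule 2 (post-nasal voicing): /t/ is a voiceless stop immediately after the nasal /m/, so it voices to [d]. /omtazzihubebetu/ → omdazzihubebetu.
Rule 3 (degemination): /zz/ is a geminate; the first /z/ deletes. /omdazzihubebetu/ → omdazihubebetu.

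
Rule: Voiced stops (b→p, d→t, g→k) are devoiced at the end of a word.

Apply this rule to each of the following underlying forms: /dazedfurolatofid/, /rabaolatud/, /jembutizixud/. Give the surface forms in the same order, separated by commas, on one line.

/dazedfurolatofid/: /d/ is a voiced stop in word-final position, so it devoices to [t]. → [dazedfurolatofit].
/rabaolatud/: /d/ is a voiced stop in word-final position, so it devoices to [t]. → [rabaolatut].
/jembutizixud/: /d/ is a voiced stop in word-final position, so it devoices to [t]. → [jembutizixut].

dazedfurolatofit, rabaolatut, jembutizixut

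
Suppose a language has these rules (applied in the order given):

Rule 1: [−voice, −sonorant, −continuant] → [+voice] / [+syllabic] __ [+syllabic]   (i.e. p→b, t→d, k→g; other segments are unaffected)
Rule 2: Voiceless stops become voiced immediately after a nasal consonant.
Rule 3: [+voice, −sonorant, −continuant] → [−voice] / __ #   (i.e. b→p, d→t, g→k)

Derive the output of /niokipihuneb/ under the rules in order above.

Rule 1 (intervocalic voicing): /k/ is a voiceless stop between vowels /o/ and /i/, so it voices to [g]. /p/ is a voiceless stop between vowels /i/ and /i/, so it voices to [b]. /niokipihuneb/ → niogibihuneb.
Rule 2 (post-nasal voicing): no segment meets the environment; /niogibihuneb/ is unchanged.
Rule 3 (final devoicing): /b/ is a voiced stop in word-final position, so it devoices to [p]. /niogibihuneb/ → niogibihunep.

niogibihunep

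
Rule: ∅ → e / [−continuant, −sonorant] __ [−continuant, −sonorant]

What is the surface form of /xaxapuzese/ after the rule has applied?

xaxapuzese

No segment of /xaxapuzese/ meets the structural description of the rule, so the form surfaces unchanged.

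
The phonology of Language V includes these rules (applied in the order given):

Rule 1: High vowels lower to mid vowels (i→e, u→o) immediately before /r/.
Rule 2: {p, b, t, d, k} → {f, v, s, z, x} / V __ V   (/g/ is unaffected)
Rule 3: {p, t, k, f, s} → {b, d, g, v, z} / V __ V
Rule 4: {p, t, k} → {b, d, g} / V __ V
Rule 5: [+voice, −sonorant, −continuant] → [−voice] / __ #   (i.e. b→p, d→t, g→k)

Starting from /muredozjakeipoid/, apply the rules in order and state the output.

Rule 1 (pre-rhotic lowering): /u/ is a high vowel immediately before /r/, so it lowers to [o]. /muredozjakeipoid/ → moredozjakeipoid.
Rule 2 (intervocalic spirantization): /d/ is a stop between vowels /e/ and /o/, so it spirantizes to the fricative [z]. /k/ is a stop between vowels /a/ and /e/, so it spirantizes to the fricative [x]. /p/ is a stop between vowels /i/ and /o/, so it spirantizes to the fricative [f]. /moredozjakeipoid/ → morezozjaxeifoid.
Rule 3 (intervocalic voicing): /f/ is a voiceless obstruent between vowels /i/ and /o/, so it voices to [v]. /morezozjaxeifoid/ → morezozjaxeivoid.
Rule 4 (intervocalic voicing): no segment meets the environment; /morezozjaxeivoid/ is unchanged.
Rule 5 (final devoicing): /d/ is a voiced stop in word-final position, so it devoices to [t]. /morezozjaxeivoid/ → morezozjaxeivoit.

morezozjaxeivoit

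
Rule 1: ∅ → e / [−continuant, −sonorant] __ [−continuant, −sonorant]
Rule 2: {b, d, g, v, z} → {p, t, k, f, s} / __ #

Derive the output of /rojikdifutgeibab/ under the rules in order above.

Rule 1 (stop-cluster e-epenthesis): /k/ and /d/ form a stop–stop cluster, so [e] is inserted between them. /t/ and /g/ form a stop–stop cluster, so [e] is inserted between them. /rojikdifutgeibab/ → rojikedifutegeibab.
Rule 2 (final devoicing): /b/ is a voiced obstruent in word-final position, so it devoices to [p]. /rojikedifutegeibab/ → rojikedifutegeibap.

rojikedifutegeibap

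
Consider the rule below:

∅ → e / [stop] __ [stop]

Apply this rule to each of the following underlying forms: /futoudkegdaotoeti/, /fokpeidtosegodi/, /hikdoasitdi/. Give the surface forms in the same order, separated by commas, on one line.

futoudekegedaotoeti, fokepeidetosegodi, hikedoasitedi

/futoudkegdaotoeti/: /d/ and /k/ form a stop–stop cluster, so [e] is inserted between them. /g/ and /d/ form a stop–stop cluster, so [e] is inserted between them. → [futoudekegedaotoeti].
/fokpeidtosegodi/: /k/ and /p/ form a stop–stop cluster, so [e] is inserted between them. /d/ and /t/ form a stop–stop cluster, so [e] is inserted between them. → [fokepeidetosegodi].
/hikdoasitdi/: /k/ and /d/ form a stop–stop cluster, so [e] is inserted between them. /t/ and /d/ form a stop–stop cluster, so [e] is inserted between them. → [hikedoasitedi].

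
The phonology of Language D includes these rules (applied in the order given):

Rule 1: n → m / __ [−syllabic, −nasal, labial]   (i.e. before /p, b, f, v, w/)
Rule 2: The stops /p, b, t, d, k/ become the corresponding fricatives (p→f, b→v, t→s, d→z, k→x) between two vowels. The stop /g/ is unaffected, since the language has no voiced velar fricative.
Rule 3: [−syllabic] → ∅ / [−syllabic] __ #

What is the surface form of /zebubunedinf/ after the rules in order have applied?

zevuvunezim

Rule 1 (nasal place assimilation): /n/ precedes the labial consonant /f/, so it assimilates in place to [m]. /zebubunedinf/ → zebubunedimf.
Rule 2 (intervocalic spirantization): /b/ is a stop between vowels /e/ and /u/, so it spirantizes to the fricative [v]. /b/ is a stop between vowels /u/ and /u/, so it spirantizes to the fricative [v]. /d/ is a stop between vowels /e/ and /i/, so it spirantizes to the fricative [z]. /zebubunedimf/ → zevuvunezimf.
Rule 3 (final cluster simplification): /f/ is the second consonant of a word-final cluster /mf/, so it deletes. /zevuvunezimf/ → zevuvunezim.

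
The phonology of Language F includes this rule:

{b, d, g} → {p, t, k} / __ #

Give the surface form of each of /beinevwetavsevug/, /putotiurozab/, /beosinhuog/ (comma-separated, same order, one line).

beinevwetavsevuk, putotiurozap, beosinhuok

/beinevwetavsevug/: /g/ is a voiced stop in word-final position, so it devoices to [k]. → [beinevwetavsevuk].
/putotiurozab/: /b/ is a voiced stop in word-final position, so it devoices to [p]. → [putotiurozap].
/beosinhuog/: /g/ is a voiced stop in word-final position, so it devoices to [k]. → [beosinhuok].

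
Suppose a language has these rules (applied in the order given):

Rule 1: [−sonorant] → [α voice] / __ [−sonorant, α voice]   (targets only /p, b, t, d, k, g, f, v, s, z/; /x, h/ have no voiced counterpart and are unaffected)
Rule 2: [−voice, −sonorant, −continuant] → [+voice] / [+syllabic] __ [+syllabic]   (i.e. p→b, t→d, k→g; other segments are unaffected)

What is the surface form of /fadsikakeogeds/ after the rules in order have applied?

Rule 1 (regressive voicing assimilation): /d/ precedes the voiceless obstruent /s/, so it devoices to [t] by assimilation. /d/ precedes the voiceless obstruent /s/, so it devoices to [t] by assimilation. /fadsikakeogeds/ → fatsikakeogets.
Rule 2 (intervocalic voicing): /k/ is a voiceless stop between vowels /i/ and /a/, so it voices to [g]. /k/ is a voiceless stop between vowels /a/ and /e/, so it voices to [g]. /fatsikakeogets/ → fatsigageogets.

fatsigageogets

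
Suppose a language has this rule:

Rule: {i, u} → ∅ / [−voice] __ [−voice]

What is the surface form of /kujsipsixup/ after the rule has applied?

kujspsxp

/i/ is a high vowel flanked by voiceless consonants /s/ and /p/, so it deletes.
/i/ is a high vowel flanked by voiceless consonants /s/ and /x/, so it deletes.
/u/ is a high vowel flanked by voiceless consonants /x/ and /p/, so it deletes.
The other instance of /u/ does not occur in the required environment and remains unchanged.
Surface form: [kujspsxp].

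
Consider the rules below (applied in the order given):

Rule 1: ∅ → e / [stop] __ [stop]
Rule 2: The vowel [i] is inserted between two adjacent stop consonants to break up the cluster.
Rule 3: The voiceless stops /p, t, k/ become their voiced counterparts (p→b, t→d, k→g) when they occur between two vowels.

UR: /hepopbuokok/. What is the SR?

hebobebuogok

Rule 1 (stop-cluster e-epenthesis): /p/ and /b/ form a stop–stop cluster, so [e] is inserted between them. /hepopbuokok/ → hepopebuokok.
Rule 2 (stop-cluster i-epenthesis): no segment meets the environment; /hepopebuokok/ is unchanged.
Rule 3 (intervocalic voicing): /p/ is a voiceless stop between vowels /e/ and /o/, so it voices to [b]. /p/ is a voiceless stop between vowels /o/ and /e/, so it voices to [b]. /k/ is a voiceless stop between vowels /o/ and /o/, so it voices to [g]. /hepopebuokok/ → hebobebuogok.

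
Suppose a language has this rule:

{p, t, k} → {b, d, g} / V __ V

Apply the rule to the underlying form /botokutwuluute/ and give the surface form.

bodogutwuluude

/t/ is a voiceless stop between vowels /o/ and /o/, so it voices to [d].
/k/ is a voiceless stop between vowels /o/ and /u/, so it voices to [g].
/t/ is a voiceless stop between vowels /u/ and /e/, so it voices to [d].
The other instance of /t/ does not occur in the required environment and remains unchanged.
Surface form: [bodogutwuluude].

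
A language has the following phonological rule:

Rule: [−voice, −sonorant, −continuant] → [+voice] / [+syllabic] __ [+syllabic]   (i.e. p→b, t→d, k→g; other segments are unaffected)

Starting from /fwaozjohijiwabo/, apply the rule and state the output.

No segment of /fwaozjohijiwabo/ meets the structural description of the rule, so the form surfaces unchanged.

fwaozjohijiwabo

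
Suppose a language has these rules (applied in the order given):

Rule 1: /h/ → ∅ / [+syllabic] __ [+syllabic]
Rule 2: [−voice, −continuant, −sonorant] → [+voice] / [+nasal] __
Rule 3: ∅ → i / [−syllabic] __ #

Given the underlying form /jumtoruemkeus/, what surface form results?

Rule 1 (intervocalic h-deletion): no segment meets the environment; /jumtoruemkeus/ is unchanged.
Rule 2 (post-nasal voicing): /t/ is a voiceless stop immediately after the nasal /m/, so it voices to [d]. /k/ is a voiceless stop immediately after the nasal /m/, so it voices to [g]. /jumtoruemkeus/ → jumdoruemgeus.
Rule 3 (final i-epenthesis): the form ends in the consonant /s/, so [i] is inserted word-finally. /jumdoruemgeus/ → jumdoruemgeusi.

jumdoruemgeusi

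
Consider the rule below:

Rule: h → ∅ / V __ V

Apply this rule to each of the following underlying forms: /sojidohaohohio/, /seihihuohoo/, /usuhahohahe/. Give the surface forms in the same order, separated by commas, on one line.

/sojidohaohohio/: /h/ occurs between vowels /o/ and /a/, so it deletes. /h/ occurs between vowels /o/ and /o/, so it deletes. /h/ occurs between vowels /o/ and /i/, so it deletes. → [sojidoaooio].
/seihihuohoo/: /h/ occurs between vowels /i/ and /i/, so it deletes. /h/ occurs between vowels /i/ and /u/, so it deletes. /h/ occurs between vowels /o/ and /o/, so it deletes. → [seiiuooo].
/usuhahohahe/: /h/ occurs between vowels /u/ and /a/, so it deletes. /h/ occurs between vowels /a/ and /o/, so it deletes. /h/ occurs between vowels /o/ and /a/, so it deletes. /h/ occurs between vowels /a/ and /e/, so it deletes. → [usuaoae].

sojidoaooio, seiiuooo, usuaoae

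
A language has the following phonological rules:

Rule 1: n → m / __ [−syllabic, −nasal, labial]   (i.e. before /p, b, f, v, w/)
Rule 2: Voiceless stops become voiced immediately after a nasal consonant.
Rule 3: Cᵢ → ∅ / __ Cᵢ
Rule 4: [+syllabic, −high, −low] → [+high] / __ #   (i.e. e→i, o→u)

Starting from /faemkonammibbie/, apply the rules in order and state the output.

Rule 1 (nasal place assimilation): no segment meets the environment; /faemkonammibbie/ is unchanged.
Rule 2 (post-nasal voicing): /k/ is a voiceless stop immediately after the nasal /m/, so it voices to [g]. /faemkonammibbie/ → faemgonammibbie.
Rule 3 (degemination): /mm/ is a geminate; the first /m/ deletes. /bb/ is a geminate; the first /b/ deletes. /faemgonammibbie/ → faemgonamibie.
Rule 4 (final vowel raising): /e/ is a mid vowel in word-final position, so it raises to [i]. /faemgonamibie/ → faemgonamibii.

faemgonamibii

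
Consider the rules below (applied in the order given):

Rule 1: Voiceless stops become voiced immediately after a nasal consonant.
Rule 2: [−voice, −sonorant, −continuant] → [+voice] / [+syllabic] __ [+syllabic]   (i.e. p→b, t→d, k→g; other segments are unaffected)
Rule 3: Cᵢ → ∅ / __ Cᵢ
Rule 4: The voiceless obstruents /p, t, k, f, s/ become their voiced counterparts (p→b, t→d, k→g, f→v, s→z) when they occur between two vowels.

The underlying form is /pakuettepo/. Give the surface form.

paguedebo

Rule 1 (post-nasal voicing): no segment meets the environment; /pakuettepo/ is unchanged.
Rule 2 (intervocalic voicing): /k/ is a voiceless stop between vowels /a/ and /u/, so it voices to [g]. /p/ is a voiceless stop between vowels /e/ and /o/, so it voices to [b]. /pakuettepo/ → paguettebo.
Rule 3 (degemination): /tt/ is a geminate; the first /t/ deletes. /paguettebo/ → paguetebo.
Rule 4 (intervocalic voicing): /t/ is a voiceless obstruent between vowels /e/ and /e/, so it voices to [d]. /paguetebo/ → paguedebo.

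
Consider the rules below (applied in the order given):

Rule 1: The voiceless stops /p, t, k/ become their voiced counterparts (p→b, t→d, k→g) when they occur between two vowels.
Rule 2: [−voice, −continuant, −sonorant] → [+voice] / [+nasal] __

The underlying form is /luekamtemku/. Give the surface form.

Rule 1 (intervocalic voicing): /k/ is a voiceless stop between vowels /e/ and /a/, so it voices to [g]. /luekamtemku/ → luegamtemku.
Rule 2 (post-nasal voicing): /t/ is a voiceless stop immediately after the nasal /m/, so it voices to [d]. /k/ is a voiceless stop immediately after the nasal /m/, so it voices to [g]. /luegamtemku/ → luegamdemgu.

luegamdemgu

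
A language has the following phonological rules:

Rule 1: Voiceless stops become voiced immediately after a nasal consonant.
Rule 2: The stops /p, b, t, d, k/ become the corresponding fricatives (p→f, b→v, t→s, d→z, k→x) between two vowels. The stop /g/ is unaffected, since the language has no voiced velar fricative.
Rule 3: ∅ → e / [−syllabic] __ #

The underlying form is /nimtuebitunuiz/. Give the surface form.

Rule 1 (post-nasal voicing): /t/ is a voiceless stop immediately after the nasal /m/, so it voices to [d]. /nimtuebitunuiz/ → nimduebitunuiz.
Rule 2 (intervocalic spirantization): /b/ is a stop between vowels /e/ and /i/, so it spirantizes to the fricative [v]. /t/ is a stop between vowels /i/ and /u/, so it spirantizes to the fricative [s]. /nimduebitunuiz/ → nimduevisunuiz.
Rule 3 (final e-epenthesis): the form ends in the consonant /z/, so [e] is inserted word-finally. /nimduevisunuiz/ → nimduevisunuize.

nimduevisunuize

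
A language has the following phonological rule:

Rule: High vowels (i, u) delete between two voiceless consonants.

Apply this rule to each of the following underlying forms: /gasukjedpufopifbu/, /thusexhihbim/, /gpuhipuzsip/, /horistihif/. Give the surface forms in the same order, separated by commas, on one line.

gaskjedpfopfbu, thsexhhbim, gphpuzsp, horisthf

/gasukjedpufopifbu/: /u/ is a high vowel flanked by voiceless consonants /s/ and /k/, so it deletes. /u/ is a high vowel flanked by voiceless consonants /p/ and /f/, so it deletes. /i/ is a high vowel flanked by voiceless consonants /p/ and /f/, so it deletes. → [gaskjedpfopfbu].
/thusexhihbim/: /u/ is a high vowel flanked by voiceless consonants /h/ and /s/, so it deletes. /i/ is a high vowel flanked by voiceless consonants /h/ and /h/, so it deletes. → [thsexhhbim].
/gpuhipuzsip/: /u/ is a high vowel flanked by voiceless consonants /p/ and /h/, so it deletes. /i/ is a high vowel flanked by voiceless consonants /h/ and /p/, so it deletes. /i/ is a high vowel flanked by voiceless consonants /s/ and /p/, so it deletes. → [gphpuzsp].
/horistihif/: /i/ is a high vowel flanked by voiceless consonants /t/ and /h/, so it deletes. /i/ is a high vowel flanked by voiceless consonants /h/ and /f/, so it deletes. → [horisthf].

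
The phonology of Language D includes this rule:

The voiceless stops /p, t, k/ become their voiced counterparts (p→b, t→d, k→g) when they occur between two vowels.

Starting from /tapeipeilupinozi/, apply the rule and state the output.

/p/ is a voiceless stop between vowels /a/ and /e/, so it voices to [b].
/p/ is a voiceless stop between vowels /i/ and /e/, so it voices to [b].
/p/ is a voiceless stop between vowels /u/ and /i/, so it voices to [b].
Surface form: [tabeibeilubinozi].

tabeibeilubinozi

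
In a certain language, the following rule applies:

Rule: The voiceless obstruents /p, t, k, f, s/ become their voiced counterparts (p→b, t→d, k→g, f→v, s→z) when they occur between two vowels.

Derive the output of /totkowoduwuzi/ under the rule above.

No segment of /totkowoduwuzi/ meets the structural description of the rule, so the form surfaces unchanged.

totkowoduwuzi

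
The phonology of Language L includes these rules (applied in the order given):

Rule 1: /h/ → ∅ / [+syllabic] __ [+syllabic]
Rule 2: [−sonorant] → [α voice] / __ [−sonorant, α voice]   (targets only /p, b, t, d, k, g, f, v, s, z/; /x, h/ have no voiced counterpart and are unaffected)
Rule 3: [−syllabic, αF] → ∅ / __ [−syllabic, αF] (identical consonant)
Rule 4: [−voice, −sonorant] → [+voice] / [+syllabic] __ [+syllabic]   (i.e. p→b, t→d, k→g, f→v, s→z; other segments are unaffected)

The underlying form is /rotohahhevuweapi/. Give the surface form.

Rule 1 (intervocalic h-deletion): /h/ occurs between vowels /o/ and /a/, so it deletes. /rotohahhevuweapi/ → rotoahhevuweapi.
Rule 2 (regressive voicing assimilation): no segment meets the environment; /rotoahhevuweapi/ is unchanged.
Rule 3 (degemination): /hh/ is a geminate; the first /h/ deletes. /rotoahhevuweapi/ → rotoahevuweapi.
Rule 4 (intervocalic voicing): /t/ is a voiceless obstruent between vowels /o/ and /o/, so it voices to [d]. /p/ is a voiceless obstruent between vowels /a/ and /i/, so it voices to [b]. /rotoahevuweapi/ → rodoahevuweabi.

rodoahevuweabi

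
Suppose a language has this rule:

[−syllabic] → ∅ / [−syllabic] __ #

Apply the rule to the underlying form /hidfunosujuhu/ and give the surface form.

hidfunosujuhu

No segment of /hidfunosujuhu/ meets the structural description of the rule, so the form surfaces unchanged.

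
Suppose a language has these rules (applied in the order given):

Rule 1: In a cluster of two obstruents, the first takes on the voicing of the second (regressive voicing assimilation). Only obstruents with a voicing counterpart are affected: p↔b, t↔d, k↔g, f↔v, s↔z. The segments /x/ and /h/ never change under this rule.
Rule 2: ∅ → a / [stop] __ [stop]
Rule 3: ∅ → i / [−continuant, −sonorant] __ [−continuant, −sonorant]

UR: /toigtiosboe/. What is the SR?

toikatiozboe

Rule 1 (regressive voicing assimilation): /g/ precedes the voiceless obstruent /t/, so it devoices to [k] by assimilation. /s/ precedes the voiced obstruent /b/, so it voices to [z] by assimilation. /toigtiosboe/ → toiktiozboe.
Rule 2 (stop-cluster a-epenthesis): /k/ and /t/ form a stop–stop cluster, so [a] is inserted between them. /toiktiozboe/ → toikatiozboe.
Rule 3 (stop-cluster i-epenthesis): no segment meets the environment; /toikatiozboe/ is unchanged.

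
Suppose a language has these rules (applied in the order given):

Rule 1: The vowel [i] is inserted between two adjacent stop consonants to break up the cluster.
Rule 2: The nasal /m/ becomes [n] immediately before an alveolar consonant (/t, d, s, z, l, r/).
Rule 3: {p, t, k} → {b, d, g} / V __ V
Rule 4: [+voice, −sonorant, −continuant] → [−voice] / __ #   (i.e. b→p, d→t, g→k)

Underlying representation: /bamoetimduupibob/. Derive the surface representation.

Rule 1 (stop-cluster i-epenthesis): no segment meets the environment; /bamoetimduupibob/ is unchanged.
Rule 2 (nasal place assimilation): /m/ precedes the alveolar consonant /d/, so it assimilates in place to [n]. /bamoetimduupibob/ → bamoetinduupibob.
Rule 3 (intervocalic voicing): /t/ is a voiceless stop between vowels /e/ and /i/, so it voices to [d]. /p/ is a voiceless stop between vowels /u/ and /i/, so it voices to [b]. /bamoetinduupibob/ → bamoedinduubibob.
Rule 4 (final devoicing): /b/ is a voiced stop in word-final position, so it devoices to [p]. /bamoedinduubibob/ → bamoedinduubibop.

bamoedinduubibop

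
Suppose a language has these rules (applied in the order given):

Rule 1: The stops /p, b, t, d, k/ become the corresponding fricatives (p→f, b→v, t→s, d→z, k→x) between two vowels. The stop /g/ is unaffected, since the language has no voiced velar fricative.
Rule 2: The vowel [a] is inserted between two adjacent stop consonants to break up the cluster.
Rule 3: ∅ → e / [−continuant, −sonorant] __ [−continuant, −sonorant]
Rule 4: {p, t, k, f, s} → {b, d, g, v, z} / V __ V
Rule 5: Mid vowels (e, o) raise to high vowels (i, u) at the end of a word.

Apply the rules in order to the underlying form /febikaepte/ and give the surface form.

fevixaebadi

Rule 1 (intervocalic spirantization): /b/ is a stop between vowels /e/ and /i/, so it spirantizes to the fricative [v]. /k/ is a stop between vowels /i/ and /a/, so it spirantizes to the fricative [x]. /febikaepte/ → fevixaepte.
Rule 2 (stop-cluster a-epenthesis): /p/ and /t/ form a stop–stop cluster, so [a] is inserted between them. /fevixaepte/ → fevixaepate.
Rule 3 (stop-cluster e-epenthesis): no segment meets the environment; /fevixaepate/ is unchanged.
Rule 4 (intervocalic voicing): /p/ is a voiceless obstruent between vowels /e/ and /a/, so it voices to [b]. /t/ is a voiceless obstruent between vowels /a/ and /e/, so it voices to [d]. /fevixaepate/ → fevixaebade.
Rule 5 (final vowel raising): /e/ is a mid vowel in word-final position, so it raises to [i]. /fevixaebade/ → fevixaebadi.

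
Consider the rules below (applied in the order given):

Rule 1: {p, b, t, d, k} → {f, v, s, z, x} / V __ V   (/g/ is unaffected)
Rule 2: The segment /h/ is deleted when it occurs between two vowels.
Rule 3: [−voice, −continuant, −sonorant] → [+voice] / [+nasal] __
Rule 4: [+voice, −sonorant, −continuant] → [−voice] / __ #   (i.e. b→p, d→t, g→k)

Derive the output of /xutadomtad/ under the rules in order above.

xusazomdat

Rule 1 (intervocalic spirantization): /t/ is a stop between vowels /u/ and /a/, so it spirantizes to the fricative [s]. /d/ is a stop between vowels /a/ and /o/, so it spirantizes to the fricative [z]. /xutadomtad/ → xusazomtad.
Rule 2 (intervocalic h-deletion): no segment meets the environment; /xusazomtad/ is unchanged.
Rule 3 (post-nasal voicing): /t/ is a voiceless stop immediately after the nasal /m/, so it voices to [d]. /xusazomtad/ → xusazomdad.
Rule 4 (final devoicing): /d/ is a voiced stop in word-final position, so it devoices to [t]. /xusazomdad/ → xusazomdat.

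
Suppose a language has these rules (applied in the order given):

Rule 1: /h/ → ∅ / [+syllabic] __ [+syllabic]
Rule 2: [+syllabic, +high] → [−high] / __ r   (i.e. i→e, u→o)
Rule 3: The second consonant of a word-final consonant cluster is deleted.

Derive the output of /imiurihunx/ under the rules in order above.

Rule 1 (intervocalic h-deletion): /h/ occurs between vowels /i/ and /u/, so it deletes. /imiurihunx/ → imiuriunx.
Rule 2 (pre-rhotic lowering): /u/ is a high vowel immediately before /r/, so it lowers to [o]. /imiuriunx/ → imioriunx.
Rule 3 (final cluster simplification): /x/ is the second consonant of a word-final cluster /nx/, so it deletes. /imioriunx/ → imioriun.

imioriun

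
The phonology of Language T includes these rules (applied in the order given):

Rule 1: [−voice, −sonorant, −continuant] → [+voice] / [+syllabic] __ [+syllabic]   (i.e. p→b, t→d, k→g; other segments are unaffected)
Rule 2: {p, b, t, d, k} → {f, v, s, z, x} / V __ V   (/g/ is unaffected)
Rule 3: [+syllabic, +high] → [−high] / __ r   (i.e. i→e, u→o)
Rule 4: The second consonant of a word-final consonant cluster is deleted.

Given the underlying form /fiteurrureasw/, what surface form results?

fizeorroreas

Rule 1 (intervocalic voicing): /t/ is a voiceless stop between vowels /i/ and /e/, so it voices to [d]. /fiteurrureasw/ → fideurrureasw.
Rule 2 (intervocalic spirantization): /d/ is a stop between vowels /i/ and /e/, so it spirantizes to the fricative [z]. /fideurrureasw/ → fizeurrureasw.
Rule 3 (pre-rhotic lowering): /u/ is a high vowel immediately before /r/, so it lowers to [o]. /u/ is a high vowel immediately before /r/, so it lowers to [o]. /fizeurrureasw/ → fizeorroreasw.
Rule 4 (final cluster simplification): /w/ is the second consonant of a word-final cluster /sw/, so it deletes. /fizeorroreasw/ → fizeorroreas.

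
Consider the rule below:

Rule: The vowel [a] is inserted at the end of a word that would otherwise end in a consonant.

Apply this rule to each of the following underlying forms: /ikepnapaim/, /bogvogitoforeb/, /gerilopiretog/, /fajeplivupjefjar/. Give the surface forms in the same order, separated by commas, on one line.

ikepnapaima, bogvogitoforeba, gerilopiretoga, fajeplivupjefjara

/ikepnapaim/: the form ends in the consonant /m/, so [a] is inserted word-finally. → [ikepnapaima].
/bogvogitoforeb/: the form ends in the consonant /b/, so [a] is inserted word-finally. → [bogvogitoforeba].
/gerilopiretog/: the form ends in the consonant /g/, so [a] is inserted word-finally. → [gerilopiretoga].
/fajeplivupjefjar/: the form ends in the consonant /r/, so [a] is inserted word-finally. → [fajeplivupjefjara].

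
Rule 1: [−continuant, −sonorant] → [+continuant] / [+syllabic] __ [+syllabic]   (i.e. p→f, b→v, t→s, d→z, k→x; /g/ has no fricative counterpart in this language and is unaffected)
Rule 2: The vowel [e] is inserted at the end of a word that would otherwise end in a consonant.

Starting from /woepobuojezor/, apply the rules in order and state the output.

Rule 1 (intervocalic spirantization): /p/ is a stop between vowels /e/ and /o/, so it spirantizes to the fricative [f]. /b/ is a stop between vowels /o/ and /u/, so it spirantizes to the fricative [v]. /woepobuojezor/ → woefovuojezor.
Rule 2 (final e-epenthesis): the form ends in the consonant /r/, so [e] is inserted word-finally. /woefovuojezor/ → woefovuojezore.

woefovuojezore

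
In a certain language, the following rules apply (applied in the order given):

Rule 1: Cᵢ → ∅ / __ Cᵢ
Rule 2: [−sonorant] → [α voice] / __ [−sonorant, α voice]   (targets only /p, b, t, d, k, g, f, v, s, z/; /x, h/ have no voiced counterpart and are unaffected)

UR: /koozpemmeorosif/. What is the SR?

koospemeorosif

Rule 1 (degemination): /mm/ is a geminate; the first /m/ deletes. /koozpemmeorosif/ → koozpemeorosif.
Rule 2 (regressive voicing assimilation): /z/ precedes the voiceless obstruent /p/, so it devoices to [s] by assimilation. /koozpemeorosif/ → koospemeorosif.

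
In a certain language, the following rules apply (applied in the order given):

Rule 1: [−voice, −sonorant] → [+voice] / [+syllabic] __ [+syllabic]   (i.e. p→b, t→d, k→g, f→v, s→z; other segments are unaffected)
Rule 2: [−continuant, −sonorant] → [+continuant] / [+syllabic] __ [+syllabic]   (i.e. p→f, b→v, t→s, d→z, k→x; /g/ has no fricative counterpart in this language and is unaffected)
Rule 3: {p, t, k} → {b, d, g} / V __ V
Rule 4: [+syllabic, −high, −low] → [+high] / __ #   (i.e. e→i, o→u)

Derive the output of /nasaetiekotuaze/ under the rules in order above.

nazaeziegozuazi

Rule 1 (intervocalic voicing): /s/ is a voiceless obstruent between vowels /a/ and /a/, so it voices to [z]. /t/ is a voiceless obstruent between vowels /e/ and /i/, so it voices to [d]. /k/ is a voiceless obstruent between vowels /e/ and /o/, so it voices to [g]. /t/ is a voiceless obstruent between vowels /o/ and /u/, so it voices to [d]. /nasaetiekotuaze/ → nazaediegoduaze.
Rule 2 (intervocalic spirantization): /d/ is a stop between vowels /e/ and /i/, so it spirantizes to the fricative [z]. /d/ is a stop between vowels /o/ and /u/, so it spirantizes to the fricative [z]. /nazaediegoduaze/ → nazaeziegozuaze.
Rule 3 (intervocalic voicing): no segment meets the environment; /nazaeziegozuaze/ is unchanged.
Rule 4 (final vowel raising): /e/ is a mid vowel in word-final position, so it raises to [i]. /nazaeziegozuaze/ → nazaeziegozuazi.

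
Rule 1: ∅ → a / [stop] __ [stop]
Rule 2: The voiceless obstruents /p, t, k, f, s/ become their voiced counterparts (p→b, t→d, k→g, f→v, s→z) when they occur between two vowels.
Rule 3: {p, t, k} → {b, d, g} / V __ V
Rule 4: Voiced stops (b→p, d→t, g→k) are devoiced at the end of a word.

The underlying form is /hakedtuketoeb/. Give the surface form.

hagedadugedoep

Rule 1 (stop-cluster a-epenthesis): /d/ and /t/ form a stop–stop cluster, so [a] is inserted between them. /hakedtuketoeb/ → hakedatuketoeb.
Rule 2 (intervocalic voicing): /k/ is a voiceless obstruent between vowels /a/ and /e/, so it voices to [g]. /t/ is a voiceless obstruent between vowels /a/ and /u/, so it voices to [d]. /k/ is a voiceless obstruent between vowels /u/ and /e/, so it voices to [g]. /t/ is a voiceless obstruent between vowels /e/ and /o/, so it voices to [d]. /hakedatuketoeb/ → hagedadugedoeb.
Rule 3 (intervocalic voicing): no segment meets the environment; /hagedadugedoeb/ is unchanged.
Rule 4 (final devoicing): /b/ is a voiced stop in word-final position, so it devoices to [p]. /hagedadugedoeb/ → hagedadugedoep.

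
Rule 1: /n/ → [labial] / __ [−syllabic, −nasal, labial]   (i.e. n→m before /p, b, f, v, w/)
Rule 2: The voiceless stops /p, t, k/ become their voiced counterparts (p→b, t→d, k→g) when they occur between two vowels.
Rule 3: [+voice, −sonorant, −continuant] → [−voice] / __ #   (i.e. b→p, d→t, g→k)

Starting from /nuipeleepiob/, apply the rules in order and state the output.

Rule 1 (nasal place assimilation): no segment meets the environment; /nuipeleepiob/ is unchanged.
Rule 2 (intervocalic voicing): /p/ is a voiceless stop between vowels /i/ and /e/, so it voices to [b]. /p/ is a voiceless stop between vowels /e/ and /i/, so it voices to [b]. /nuipeleepiob/ → nuibeleebiob.
Rule 3 (final devoicing): /b/ is a voiced stop in word-final position, so it devoices to [p]. /nuibeleebiob/ → nuibeleebiop.

nuibeleebiop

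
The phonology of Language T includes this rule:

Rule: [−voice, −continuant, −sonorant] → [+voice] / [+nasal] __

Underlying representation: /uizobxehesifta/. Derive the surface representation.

uizobxehesifta

No segment of /uizobxehesifta/ meets the structural description of the rule, so the form surfaces unchanged.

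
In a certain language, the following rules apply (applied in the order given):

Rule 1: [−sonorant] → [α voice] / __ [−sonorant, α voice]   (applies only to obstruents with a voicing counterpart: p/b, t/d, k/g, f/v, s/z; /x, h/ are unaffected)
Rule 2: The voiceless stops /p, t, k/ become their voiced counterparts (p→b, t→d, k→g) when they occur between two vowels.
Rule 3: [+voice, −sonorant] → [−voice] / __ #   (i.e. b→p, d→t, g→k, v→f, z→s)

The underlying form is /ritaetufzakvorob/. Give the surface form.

ridaeduvzagvorop

Rule 1 (regressive voicing assimilation): /f/ precedes the voiced obstruent /z/, so it voices to [v] by assimilation. /k/ precedes the voiced obstruent /v/, so it voices to [g] by assimilation. /ritaetufzakvorob/ → ritaetuvzagvorob.
Rule 2 (intervocalic voicing): /t/ is a voiceless stop between vowels /i/ and /a/, so it voices to [d]. /t/ is a voiceless stop between vowels /e/ and /u/, so it voices to [d]. /ritaetuvzagvorob/ → ridaeduvzagvorob.
Rule 3 (final devoicing): /b/ is a voiced obstruent in word-final position, so it devoices to [p]. /ridaeduvzagvorob/ → ridaeduvzagvorop.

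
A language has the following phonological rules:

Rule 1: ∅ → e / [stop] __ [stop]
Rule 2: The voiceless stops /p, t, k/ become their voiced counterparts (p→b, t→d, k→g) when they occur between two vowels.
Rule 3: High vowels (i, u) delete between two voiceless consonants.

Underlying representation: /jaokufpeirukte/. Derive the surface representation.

jaogufpeirugede

Rule 1 (stop-cluster e-epenthesis): /k/ and /t/ form a stop–stop cluster, so [e] is inserted between them. /jaokufpeirukte/ → jaokufpeirukete.
Rule 2 (intervocalic voicing): /k/ is a voiceless stop between vowels /o/ and /u/, so it voices to [g]. /k/ is a voiceless stop between vowels /u/ and /e/, so it voices to [g]. /t/ is a voiceless stop between vowels /e/ and /e/, so it voices to [d]. /jaokufpeirukete/ → jaogufpeirugede.
Rule 3 (high vowel syncope): no segment meets the environment; /jaogufpeirugede/ is unchanged.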